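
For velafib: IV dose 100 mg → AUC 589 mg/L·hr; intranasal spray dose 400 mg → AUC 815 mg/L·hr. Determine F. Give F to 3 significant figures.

F = (AUC_ev / D_ev) / (AUC_iv / D_iv)
  = (815/400) / (589/100)
  = 2.0375 / 5.89 = 0.3459

F = 0.346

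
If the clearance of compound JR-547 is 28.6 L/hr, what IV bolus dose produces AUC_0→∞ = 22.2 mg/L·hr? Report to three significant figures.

Dose_iv = CL × AUC_0→∞
     = 28.6 × 22.2 = 634.92 mg

Dose = 635 mg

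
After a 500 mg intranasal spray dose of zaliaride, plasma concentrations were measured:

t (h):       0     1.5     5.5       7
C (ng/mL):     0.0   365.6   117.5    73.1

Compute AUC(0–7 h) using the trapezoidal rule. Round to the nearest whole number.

Trapezoidal AUC_0→7:
  [0→1.5]: (0.0+365.6)/2 × 1.5 = 274.2
  [1.5→5.5]: (365.6+117.5)/2 × 4 = 966.2
  [5.5→7]: (117.5+73.1)/2 × 1.5 = 142.95
  Sum = 1383.35 ng/mL·h

AUC = 1383 ng/mL·h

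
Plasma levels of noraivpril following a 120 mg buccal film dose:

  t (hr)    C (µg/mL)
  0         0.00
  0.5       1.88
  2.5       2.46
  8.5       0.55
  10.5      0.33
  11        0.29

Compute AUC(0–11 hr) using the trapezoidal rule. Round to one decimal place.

Trapezoidal AUC_0→11:
  [0→0.5]: (0.00+1.88)/2 × 0.5 = 0.47
  [0.5→2.5]: (1.88+2.46)/2 × 2 = 4.34
  [2.5→8.5]: (2.46+0.55)/2 × 6 = 9.03
  [8.5→10.5]: (0.55+0.33)/2 × 2 = 0.88
  [10.5→11]: (0.33+0.29)/2 × 0.5 = 0.155
  Sum = 14.875 µg/mL·hr

AUC = 14.9 µg/mL·hr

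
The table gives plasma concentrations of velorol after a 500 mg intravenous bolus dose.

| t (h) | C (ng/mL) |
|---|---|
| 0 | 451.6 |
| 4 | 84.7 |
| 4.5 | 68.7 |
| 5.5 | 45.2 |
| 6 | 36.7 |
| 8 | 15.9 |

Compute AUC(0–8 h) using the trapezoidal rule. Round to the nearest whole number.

AUC = 1241 ng/mL·h

Trapezoidal AUC_0→8:
  [0→4]: (451.6+84.7)/2 × 4 = 1072.6
  [4→4.5]: (84.7+68.7)/2 × 0.5 = 38.35
  [4.5→5.5]: (68.7+45.2)/2 × 1 = 56.95
  [5.5→6]: (45.2+36.7)/2 × 0.5 = 20.475
  [6→8]: (36.7+15.9)/2 × 2 = 52.6
  Sum = 1240.975 ng/mL·h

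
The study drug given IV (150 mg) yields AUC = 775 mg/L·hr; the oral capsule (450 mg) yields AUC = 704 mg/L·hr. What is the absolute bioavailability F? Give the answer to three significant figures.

F = 0.303

F = (AUC_ev / D_ev) / (AUC_iv / D_iv)
  = (704/450) / (775/150)
  = 1.56444 / 5.16667 = 0.3028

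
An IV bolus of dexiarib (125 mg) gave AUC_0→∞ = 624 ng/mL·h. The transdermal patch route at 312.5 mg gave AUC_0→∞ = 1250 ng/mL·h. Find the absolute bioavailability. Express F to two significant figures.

F = 0.80

F = (AUC_ev / D_ev) / (AUC_iv / D_iv)
  = (1250/312.5) / (624/125)
  = 4 / 4.992 = 0.8013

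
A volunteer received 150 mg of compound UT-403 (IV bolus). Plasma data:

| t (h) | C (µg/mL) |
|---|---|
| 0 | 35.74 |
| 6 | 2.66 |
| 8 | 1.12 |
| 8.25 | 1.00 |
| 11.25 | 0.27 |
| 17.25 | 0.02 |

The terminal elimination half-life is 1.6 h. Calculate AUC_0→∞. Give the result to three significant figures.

AUC = 122 µg/mL·h

Trapezoidal AUC_0→17.25:
  [0→6]: (35.74+2.66)/2 × 6 = 115.2
  [6→8]: (2.66+1.12)/2 × 2 = 3.78
  [8→8.25]: (1.12+1.00)/2 × 0.25 = 0.265
  [8.25→11.25]: (1.00+0.27)/2 × 3 = 1.905
  [11.25→17.25]: (0.27+0.02)/2 × 6 = 0.87
  Sum = 122.02 µg/mL·h
k_e = ln2 / t½ = 0.693147 / 1.6 = 0.4332 h^-1
Extrapolated tail: C_last / k_e = 0.02 / 0.4332 = 0.046
AUC_0→∞ = 122.02 + 0.046 = 122.066 µg/mL·h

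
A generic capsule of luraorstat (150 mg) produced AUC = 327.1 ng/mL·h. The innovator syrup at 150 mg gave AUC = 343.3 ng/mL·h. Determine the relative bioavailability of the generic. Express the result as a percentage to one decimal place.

F_rel = (AUC_test/D_test) / (AUC_ref/D_ref)
      = (327.1/150) / (343.3/150)
      = 2.18067 / 2.28867 = 0.9528 = 95.28%

F_rel = 95.3%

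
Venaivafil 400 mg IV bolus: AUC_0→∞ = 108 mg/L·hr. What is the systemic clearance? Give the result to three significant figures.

CL = 3.70 L/hr

CL = Dose_iv / AUC_0→∞
   = 400 / 108 = 3.7037 L/hr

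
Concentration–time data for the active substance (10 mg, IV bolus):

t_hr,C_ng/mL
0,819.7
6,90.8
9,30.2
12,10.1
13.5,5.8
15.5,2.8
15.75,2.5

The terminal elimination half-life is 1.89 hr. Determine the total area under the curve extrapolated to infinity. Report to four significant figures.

AUC = 3001 ng/mL·hr

Trapezoidal AUC_0→15.75:
  [0→6]: (819.7+90.8)/2 × 6 = 2731.5
  [6→9]: (90.8+30.2)/2 × 3 = 181.5
  [9→12]: (30.2+10.1)/2 × 3 = 60.45
  [12→13.5]: (10.1+5.8)/2 × 1.5 = 11.925
  [13.5→15.5]: (5.8+2.8)/2 × 2 = 8.6
  [15.5→15.75]: (2.8+2.5)/2 × 0.25 = 0.6625
  Sum = 2994.6375 ng/mL·hr
k_e = ln2 / t½ = 0.693147 / 1.89 = 0.3667 hr^-1
Extrapolated tail: C_last / k_e = 2.5 / 0.3667 = 6.818
AUC_0→∞ = 2994.6375 + 6.818 = 3001.4555 ng/mL·hr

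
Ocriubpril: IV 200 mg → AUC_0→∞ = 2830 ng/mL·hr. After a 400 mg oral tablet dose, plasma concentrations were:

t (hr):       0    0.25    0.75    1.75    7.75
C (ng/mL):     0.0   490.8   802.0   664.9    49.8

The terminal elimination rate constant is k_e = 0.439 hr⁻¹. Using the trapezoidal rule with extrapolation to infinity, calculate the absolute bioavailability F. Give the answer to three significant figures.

Trapezoidal AUC_0→7.75 (oral tablet):
  [0→0.25]: (0.0+490.8)/2 × 0.25 = 61.35
  [0.25→0.75]: (490.8+802.0)/2 × 0.5 = 323.2
  [0.75→1.75]: (802.0+664.9)/2 × 1 = 733.45
  [1.75→7.75]: (664.9+49.8)/2 × 6 = 2144.1
  Sum = 3262.1 ng/mL·hr
Tail: C_last/k_e = 49.8/0.439 = 113.440
AUC_0→∞ (oral tablet) = 3262.1 + 113.440 = 3375.54 ng/mL·hr
F = (AUC_ev/D_ev)/(AUC_iv/D_iv) = (3375.54/400)/(2830/200) = 8.43885/14.15 = 0.5964

F = 0.596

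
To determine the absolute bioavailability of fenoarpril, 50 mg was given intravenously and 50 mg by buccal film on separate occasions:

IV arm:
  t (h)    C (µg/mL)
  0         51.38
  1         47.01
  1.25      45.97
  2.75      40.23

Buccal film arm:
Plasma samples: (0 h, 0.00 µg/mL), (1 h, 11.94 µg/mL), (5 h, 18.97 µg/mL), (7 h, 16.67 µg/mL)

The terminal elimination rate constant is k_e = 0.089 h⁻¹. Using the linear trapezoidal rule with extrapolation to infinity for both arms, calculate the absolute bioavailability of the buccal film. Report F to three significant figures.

Trapezoidal AUC_0→2.75 (IV):
  [0→1]: (51.38+47.01)/2 × 1 = 49.195
  [1→1.25]: (47.01+45.97)/2 × 0.25 = 11.6225
  [1.25→2.75]: (45.97+40.23)/2 × 1.5 = 64.65
  Sum = 125.4675 µg/mL·h
IV tail: 40.23/0.089 = 452.022; AUC_iv,0→∞ = 125.4675 + 452.022 = 577.4895 µg/mL·h
Trapezoidal AUC_0→7 (buccal film):
  [0→1]: (0.00+11.94)/2 × 1 = 5.97
  [1→5]: (11.94+18.97)/2 × 4 = 61.82
  [5→7]: (18.97+16.67)/2 × 2 = 35.64
  Sum = 103.43 µg/mL·h
buccal film tail: 16.67/0.089 = 187.303; AUC_ev,0→∞ = 103.43 + 187.303 = 290.733 µg/mL·h
F = (AUC_ev/D_ev)/(AUC_iv/D_iv) = (290.733/50)/(577.4895/50) = 5.81466/11.54979 = 0.5034

F = 0.503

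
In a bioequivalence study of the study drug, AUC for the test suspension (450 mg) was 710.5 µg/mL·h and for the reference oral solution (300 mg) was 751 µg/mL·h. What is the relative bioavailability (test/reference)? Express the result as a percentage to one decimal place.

F_rel = 63.1%

F_rel = (AUC_test/D_test) / (AUC_ref/D_ref)
      = (710.5/450) / (751/300)
      = 1.57889 / 2.50333 = 0.6307 = 63.07%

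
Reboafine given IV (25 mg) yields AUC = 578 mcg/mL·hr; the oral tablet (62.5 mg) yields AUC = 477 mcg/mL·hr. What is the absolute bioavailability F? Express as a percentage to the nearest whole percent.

F = 33%

F = (AUC_ev / D_ev) / (AUC_iv / D_iv)
  = (477/62.5) / (578/25)
  = 7.632 / 23.12 = 0.3301
  = 33.01%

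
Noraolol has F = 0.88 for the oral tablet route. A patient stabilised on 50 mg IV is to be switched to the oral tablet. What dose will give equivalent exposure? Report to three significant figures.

For equal systemic exposure: F × D_ev = D_iv
D_ev = D_iv / F = 50 / 0.88 = 56.8182 mg

D_oral = 56.8 mg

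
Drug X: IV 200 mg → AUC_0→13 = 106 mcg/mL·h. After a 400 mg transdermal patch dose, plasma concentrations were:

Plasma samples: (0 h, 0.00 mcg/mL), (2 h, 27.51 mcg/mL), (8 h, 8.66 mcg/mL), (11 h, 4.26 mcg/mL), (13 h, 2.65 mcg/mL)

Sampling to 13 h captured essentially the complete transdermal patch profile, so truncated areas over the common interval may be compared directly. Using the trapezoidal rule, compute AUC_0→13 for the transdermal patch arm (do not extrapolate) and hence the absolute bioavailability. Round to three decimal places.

F = 0.766

Trapezoidal AUC_0→13 (transdermal patch):
  [0→2]: (0.00+27.51)/2 × 2 = 27.51
  [2→8]: (27.51+8.66)/2 × 6 = 108.51
  [8→11]: (8.66+4.26)/2 × 3 = 19.38
  [11→13]: (4.26+2.65)/2 × 2 = 6.91
  Sum = 162.31 mcg/mL·h
F = (AUC_ev/D_ev)/(AUC_iv/D_iv) = (162.31/400)/(106/200) = 0.405775/0.53 = 0.7656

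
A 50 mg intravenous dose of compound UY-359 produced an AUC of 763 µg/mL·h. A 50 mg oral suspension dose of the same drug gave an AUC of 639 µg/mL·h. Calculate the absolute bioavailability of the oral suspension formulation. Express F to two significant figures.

F = 0.84

F = (AUC_ev / D_ev) / (AUC_iv / D_iv)
  = (639/50) / (763/50)
  = 12.78 / 15.26 = 0.8375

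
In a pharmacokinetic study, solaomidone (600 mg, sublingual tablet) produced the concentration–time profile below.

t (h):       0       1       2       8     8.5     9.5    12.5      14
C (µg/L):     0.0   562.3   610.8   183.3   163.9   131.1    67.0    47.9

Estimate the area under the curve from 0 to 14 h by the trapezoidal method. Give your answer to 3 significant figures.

AUC = 3870 µg/L·h

Trapezoidal AUC_0→14:
  [0→1]: (0.0+562.3)/2 × 1 = 281.15
  [1→2]: (562.3+610.8)/2 × 1 = 586.55
  [2→8]: (610.8+183.3)/2 × 6 = 2382.3
  [8→8.5]: (183.3+163.9)/2 × 0.5 = 86.8
  [8.5→9.5]: (163.9+131.1)/2 × 1 = 147.5
  [9.5→12.5]: (131.1+67.0)/2 × 3 = 297.15
  [12.5→14]: (67.0+47.9)/2 × 1.5 = 86.175
  Sum = 3867.625 µg/L·h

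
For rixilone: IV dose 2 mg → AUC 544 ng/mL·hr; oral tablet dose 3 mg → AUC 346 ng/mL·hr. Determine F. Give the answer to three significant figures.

F = 0.424

F = (AUC_ev / D_ev) / (AUC_iv / D_iv)
  = (346/3) / (544/2)
  = 115.333 / 272 = 0.4240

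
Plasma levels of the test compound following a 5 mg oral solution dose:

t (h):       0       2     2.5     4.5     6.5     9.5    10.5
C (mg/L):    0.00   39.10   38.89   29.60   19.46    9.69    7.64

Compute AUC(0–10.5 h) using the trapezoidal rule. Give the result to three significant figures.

AUC = 229 mg/L·h

Trapezoidal AUC_0→10.5:
  [0→2]: (0.00+39.10)/2 × 2 = 39.1
  [2→2.5]: (39.10+38.89)/2 × 0.5 = 19.4975
  [2.5→4.5]: (38.89+29.60)/2 × 2 = 68.49
  [4.5→6.5]: (29.60+19.46)/2 × 2 = 49.06
  [6.5→9.5]: (19.46+9.69)/2 × 3 = 43.725
  [9.5→10.5]: (9.69+7.64)/2 × 1 = 8.665
  Sum = 228.5375 mg/L·h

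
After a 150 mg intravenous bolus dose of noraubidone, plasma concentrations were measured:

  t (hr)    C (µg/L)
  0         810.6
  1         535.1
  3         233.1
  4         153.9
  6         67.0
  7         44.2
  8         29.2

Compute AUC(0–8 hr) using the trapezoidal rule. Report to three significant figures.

AUC = 1950 µg/L·hr

Trapezoidal AUC_0→8:
  [0→1]: (810.6+535.1)/2 × 1 = 672.85
  [1→3]: (535.1+233.1)/2 × 2 = 768.2
  [3→4]: (233.1+153.9)/2 × 1 = 193.5
  [4→6]: (153.9+67.0)/2 × 2 = 220.9
  [6→7]: (67.0+44.2)/2 × 1 = 55.6
  [7→8]: (44.2+29.2)/2 × 1 = 36.7
  Sum = 1947.75 µg/L·hr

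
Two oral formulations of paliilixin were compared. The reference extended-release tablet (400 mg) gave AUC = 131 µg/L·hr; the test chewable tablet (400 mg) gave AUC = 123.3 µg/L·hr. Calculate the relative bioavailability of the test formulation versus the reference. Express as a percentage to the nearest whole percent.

F_rel = 94%

F_rel = (AUC_test/D_test) / (AUC_ref/D_ref)
      = (123.3/400) / (131/400)
      = 0.30825 / 0.3275 = 0.9412 = 94.12%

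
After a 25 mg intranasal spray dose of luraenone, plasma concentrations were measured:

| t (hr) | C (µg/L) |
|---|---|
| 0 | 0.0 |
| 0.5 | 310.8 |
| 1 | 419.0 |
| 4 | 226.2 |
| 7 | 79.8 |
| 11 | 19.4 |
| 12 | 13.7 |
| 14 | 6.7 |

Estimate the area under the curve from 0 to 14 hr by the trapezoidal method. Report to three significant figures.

AUC = 1920 µg/L·hr

Trapezoidal AUC_0→14:
  [0→0.5]: (0.0+310.8)/2 × 0.5 = 77.7
  [0.5→1]: (310.8+419.0)/2 × 0.5 = 182.45
  [1→4]: (419.0+226.2)/2 × 3 = 967.8
  [4→7]: (226.2+79.8)/2 × 3 = 459.0
  [7→11]: (79.8+19.4)/2 × 4 = 198.4
  [11→12]: (19.4+13.7)/2 × 1 = 16.55
  [12→14]: (13.7+6.7)/2 × 2 = 20.4
  Sum = 1922.3 µg/L·hr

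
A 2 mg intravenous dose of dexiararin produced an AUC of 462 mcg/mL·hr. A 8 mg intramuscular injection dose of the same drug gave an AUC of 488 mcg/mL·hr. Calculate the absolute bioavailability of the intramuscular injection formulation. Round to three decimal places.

F = 0.264

F = (AUC_ev / D_ev) / (AUC_iv / D_iv)
  = (488/8) / (462/2)
  = 61 / 231 = 0.2641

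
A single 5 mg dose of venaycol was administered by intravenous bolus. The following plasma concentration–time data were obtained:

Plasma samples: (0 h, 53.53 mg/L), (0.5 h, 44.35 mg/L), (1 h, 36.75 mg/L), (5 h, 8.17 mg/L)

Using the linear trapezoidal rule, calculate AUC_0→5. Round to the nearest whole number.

Trapezoidal AUC_0→5:
  [0→0.5]: (53.53+44.35)/2 × 0.5 = 24.47
  [0.5→1]: (44.35+36.75)/2 × 0.5 = 20.275
  [1→5]: (36.75+8.17)/2 × 4 = 89.84
  Sum = 134.585 mg/L·h

AUC = 135 mg/L·h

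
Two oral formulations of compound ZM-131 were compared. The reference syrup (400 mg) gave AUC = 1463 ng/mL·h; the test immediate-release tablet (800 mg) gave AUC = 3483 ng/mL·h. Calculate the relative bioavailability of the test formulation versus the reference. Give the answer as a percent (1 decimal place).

F_rel = 119.0%

F_rel = (AUC_test/D_test) / (AUC_ref/D_ref)
      = (3483/800) / (1463/400)
      = 4.35375 / 3.6575 = 1.1904 = 119.04%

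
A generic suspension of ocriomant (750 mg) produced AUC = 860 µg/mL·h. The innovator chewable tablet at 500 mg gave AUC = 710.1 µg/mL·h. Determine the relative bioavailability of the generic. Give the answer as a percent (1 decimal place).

F_rel = 80.7%

F_rel = (AUC_test/D_test) / (AUC_ref/D_ref)
      = (860/750) / (710.1/500)
      = 1.14667 / 1.4202 = 0.8074 = 80.74%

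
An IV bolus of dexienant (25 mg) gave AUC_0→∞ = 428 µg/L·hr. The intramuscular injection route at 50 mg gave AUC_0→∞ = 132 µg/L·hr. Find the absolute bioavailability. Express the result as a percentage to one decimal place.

F = 15.4%

F = (AUC_ev / D_ev) / (AUC_iv / D_iv)
  = (132/50) / (428/25)
  = 2.64 / 17.12 = 0.1542
  = 15.42%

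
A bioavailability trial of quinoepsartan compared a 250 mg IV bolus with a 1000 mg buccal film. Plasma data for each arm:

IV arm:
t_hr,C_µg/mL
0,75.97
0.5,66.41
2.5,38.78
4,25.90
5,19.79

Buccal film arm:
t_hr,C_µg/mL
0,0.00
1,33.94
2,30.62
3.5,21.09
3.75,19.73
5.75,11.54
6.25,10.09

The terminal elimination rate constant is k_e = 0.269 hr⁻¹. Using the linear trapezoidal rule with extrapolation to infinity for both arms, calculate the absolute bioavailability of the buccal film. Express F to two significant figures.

Trapezoidal AUC_0→5 (IV):
  [0→0.5]: (75.97+66.41)/2 × 0.5 = 35.595
  [0.5→2.5]: (66.41+38.78)/2 × 2 = 105.19
  [2.5→4]: (38.78+25.90)/2 × 1.5 = 48.51
  [4→5]: (25.90+19.79)/2 × 1 = 22.845
  Sum = 212.14 µg/mL·hr
IV tail: 19.79/0.269 = 73.569; AUC_iv,0→∞ = 212.14 + 73.569 = 285.709 µg/mL·hr
Trapezoidal AUC_0→6.25 (buccal film):
  [0→1]: (0.00+33.94)/2 × 1 = 16.97
  [1→2]: (33.94+30.62)/2 × 1 = 32.28
  [2→3.5]: (30.62+21.09)/2 × 1.5 = 38.7825
  [3.5→3.75]: (21.09+19.73)/2 × 0.25 = 5.1025
  [3.75→5.75]: (19.73+11.54)/2 × 2 = 31.27
  [5.75→6.25]: (11.54+10.09)/2 × 0.5 = 5.4075
  Sum = 129.8125 µg/mL·hr
buccal film tail: 10.09/0.269 = 37.509; AUC_ev,0→∞ = 129.8125 + 37.509 = 167.3215 µg/mL·hr
F = (AUC_ev/D_ev)/(AUC_iv/D_iv) = (167.3215/1000)/(285.709/250) = 0.1673215/1.142836 = 0.1464

F = 0.15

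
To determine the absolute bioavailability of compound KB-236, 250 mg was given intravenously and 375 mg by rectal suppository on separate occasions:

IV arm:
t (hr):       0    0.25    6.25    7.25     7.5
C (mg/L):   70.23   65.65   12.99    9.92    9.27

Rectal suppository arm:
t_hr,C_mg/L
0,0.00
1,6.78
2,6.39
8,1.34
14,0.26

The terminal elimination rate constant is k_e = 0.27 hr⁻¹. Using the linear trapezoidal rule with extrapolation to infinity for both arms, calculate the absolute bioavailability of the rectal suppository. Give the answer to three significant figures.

Trapezoidal AUC_0→7.5 (IV):
  [0→0.25]: (70.23+65.65)/2 × 0.25 = 16.985
  [0.25→6.25]: (65.65+12.99)/2 × 6 = 235.92
  [6.25→7.25]: (12.99+9.92)/2 × 1 = 11.455
  [7.25→7.5]: (9.92+9.27)/2 × 0.25 = 2.39875
  Sum = 266.75875 mg/L·hr
IV tail: 9.27/0.27 = 34.333; AUC_iv,0→∞ = 266.75875 + 34.333 = 301.09175 mg/L·hr
Trapezoidal AUC_0→14 (rectal suppository):
  [0→1]: (0.00+6.78)/2 × 1 = 3.39
  [1→2]: (6.78+6.39)/2 × 1 = 6.585
  [2→8]: (6.39+1.34)/2 × 6 = 23.19
  [8→14]: (1.34+0.26)/2 × 6 = 4.8
  Sum = 37.965 mg/L·hr
rectal suppository tail: 0.26/0.27 = 0.963; AUC_ev,0→∞ = 37.965 + 0.963 = 38.928 mg/L·hr
F = (AUC_ev/D_ev)/(AUC_iv/D_iv) = (38.928/375)/(301.09175/250) = 0.103808/1.204367 = 0.0862

F = 0.0862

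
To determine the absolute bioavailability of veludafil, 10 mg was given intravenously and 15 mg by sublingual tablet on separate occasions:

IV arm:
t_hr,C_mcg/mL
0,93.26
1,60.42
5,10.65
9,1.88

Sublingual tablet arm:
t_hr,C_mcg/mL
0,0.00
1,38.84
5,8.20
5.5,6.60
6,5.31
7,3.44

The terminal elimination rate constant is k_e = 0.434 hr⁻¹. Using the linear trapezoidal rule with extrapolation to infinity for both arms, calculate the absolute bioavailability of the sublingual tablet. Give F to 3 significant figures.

F = 0.356

Trapezoidal AUC_0→9 (IV):
  [0→1]: (93.26+60.42)/2 × 1 = 76.84
  [1→5]: (60.42+10.65)/2 × 4 = 142.14
  [5→9]: (10.65+1.88)/2 × 4 = 25.06
  Sum = 244.04 mcg/mL·hr
IV tail: 1.88/0.434 = 4.332; AUC_iv,0→∞ = 244.04 + 4.332 = 248.372 mcg/mL·hr
Trapezoidal AUC_0→7 (sublingual tablet):
  [0→1]: (0.00+38.84)/2 × 1 = 19.42
  [1→5]: (38.84+8.20)/2 × 4 = 94.08
  [5→5.5]: (8.20+6.60)/2 × 0.5 = 3.7
  [5.5→6]: (6.60+5.31)/2 × 0.5 = 2.9775
  [6→7]: (5.31+3.44)/2 × 1 = 4.375
  Sum = 124.5525 mcg/mL·hr
sublingual tablet tail: 3.44/0.434 = 7.926; AUC_ev,0→∞ = 124.5525 + 7.926 = 132.4785 mcg/mL·hr
F = (AUC_ev/D_ev)/(AUC_iv/D_iv) = (132.4785/15)/(248.372/10) = 8.8319/24.8372 = 0.3556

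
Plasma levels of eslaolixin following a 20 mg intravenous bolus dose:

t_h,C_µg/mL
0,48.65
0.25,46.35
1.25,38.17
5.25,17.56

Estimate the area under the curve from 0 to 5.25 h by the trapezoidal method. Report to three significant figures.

AUC = 166 µg/mL·h

Trapezoidal AUC_0→5.25:
  [0→0.25]: (48.65+46.35)/2 × 0.25 = 11.875
  [0.25→1.25]: (46.35+38.17)/2 × 1 = 42.26
  [1.25→5.25]: (38.17+17.56)/2 × 4 = 111.46
  Sum = 165.595 µg/mL·h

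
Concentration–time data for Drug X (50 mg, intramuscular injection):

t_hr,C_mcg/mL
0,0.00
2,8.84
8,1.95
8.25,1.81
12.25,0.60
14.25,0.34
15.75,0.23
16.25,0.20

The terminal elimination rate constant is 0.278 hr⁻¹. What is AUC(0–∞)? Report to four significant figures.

AUC = 48.69 mcg/mL·hr

Trapezoidal AUC_0→16.25:
  [0→2]: (0.00+8.84)/2 × 2 = 8.84
  [2→8]: (8.84+1.95)/2 × 6 = 32.37
  [8→8.25]: (1.95+1.81)/2 × 0.25 = 0.47
  [8.25→12.25]: (1.81+0.60)/2 × 4 = 4.82
  [12.25→14.25]: (0.60+0.34)/2 × 2 = 0.94
  [14.25→15.75]: (0.34+0.23)/2 × 1.5 = 0.4275
  [15.75→16.25]: (0.23+0.20)/2 × 0.5 = 0.1075
  Sum = 47.975 mcg/mL·hr
Extrapolated tail: C_last / k_e = 0.20 / 0.278 = 0.719
AUC_0→∞ = 47.975 + 0.719 = 48.694 mcg/mL·hr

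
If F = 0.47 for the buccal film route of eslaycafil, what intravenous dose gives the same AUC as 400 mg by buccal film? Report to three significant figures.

D_iv = 188 mg

Systemic exposure from an extravascular dose = F × D_ev, so the equivalent IV dose is F × D_ev.
D_iv = F × D_ev = 0.47 × 400 = 188 mg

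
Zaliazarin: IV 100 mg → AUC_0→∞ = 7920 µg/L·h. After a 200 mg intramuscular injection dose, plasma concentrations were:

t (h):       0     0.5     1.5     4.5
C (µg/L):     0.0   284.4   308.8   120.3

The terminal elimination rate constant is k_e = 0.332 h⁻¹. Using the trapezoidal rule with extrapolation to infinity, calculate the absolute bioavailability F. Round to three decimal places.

Trapezoidal AUC_0→4.5 (intramuscular injection):
  [0→0.5]: (0.0+284.4)/2 × 0.5 = 71.1
  [0.5→1.5]: (284.4+308.8)/2 × 1 = 296.6
  [1.5→4.5]: (308.8+120.3)/2 × 3 = 643.65
  Sum = 1011.35 µg/L·h
Tail: C_last/k_e = 120.3/0.332 = 362.349
AUC_0→∞ (intramuscular injection) = 1011.35 + 362.349 = 1373.699 µg/L·h
F = (AUC_ev/D_ev)/(AUC_iv/D_iv) = (1373.699/200)/(7920/100) = 6.868495/79.2 = 0.0867

F = 0.087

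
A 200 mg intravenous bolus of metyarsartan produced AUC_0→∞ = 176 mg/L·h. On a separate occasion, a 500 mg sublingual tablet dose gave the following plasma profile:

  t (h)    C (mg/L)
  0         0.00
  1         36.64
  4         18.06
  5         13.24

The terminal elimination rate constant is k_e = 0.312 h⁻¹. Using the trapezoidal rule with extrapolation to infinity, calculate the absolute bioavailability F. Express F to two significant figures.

Trapezoidal AUC_0→5 (sublingual tablet):
  [0→1]: (0.00+36.64)/2 × 1 = 18.32
  [1→4]: (36.64+18.06)/2 × 3 = 82.05
  [4→5]: (18.06+13.24)/2 × 1 = 15.65
  Sum = 116.02 mg/L·h
Tail: C_last/k_e = 13.24/0.312 = 42.436
AUC_0→∞ (sublingual tablet) = 116.02 + 42.436 = 158.456 mg/L·h
F = (AUC_ev/D_ev)/(AUC_iv/D_iv) = (158.456/500)/(176/200) = 0.316912/0.88 = 0.3601

F = 0.36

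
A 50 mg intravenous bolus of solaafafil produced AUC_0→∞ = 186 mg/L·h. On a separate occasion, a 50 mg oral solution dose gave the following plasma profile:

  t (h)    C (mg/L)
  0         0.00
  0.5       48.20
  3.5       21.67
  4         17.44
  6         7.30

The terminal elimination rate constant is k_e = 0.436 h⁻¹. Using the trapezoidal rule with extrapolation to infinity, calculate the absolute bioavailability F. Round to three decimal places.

F = 0.904

Trapezoidal AUC_0→6 (oral solution):
  [0→0.5]: (0.00+48.20)/2 × 0.5 = 12.05
  [0.5→3.5]: (48.20+21.67)/2 × 3 = 104.805
  [3.5→4]: (21.67+17.44)/2 × 0.5 = 9.7775
  [4→6]: (17.44+7.30)/2 × 2 = 24.74
  Sum = 151.3725 mg/L·h
Tail: C_last/k_e = 7.30/0.436 = 16.743
AUC_0→∞ (oral solution) = 151.3725 + 16.743 = 168.1155 mg/L·h
F = (AUC_ev/D_ev)/(AUC_iv/D_iv) = (168.1155/50)/(186/50) = 3.36231/3.72 = 0.9038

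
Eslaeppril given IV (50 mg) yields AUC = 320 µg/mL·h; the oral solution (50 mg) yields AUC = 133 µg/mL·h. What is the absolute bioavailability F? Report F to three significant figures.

F = 0.416

F = (AUC_ev / D_ev) / (AUC_iv / D_iv)
  = (133/50) / (320/50)
  = 2.66 / 6.4 = 0.4156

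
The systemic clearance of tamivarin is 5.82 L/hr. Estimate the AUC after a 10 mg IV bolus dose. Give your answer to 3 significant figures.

AUC = 1.72 mg/L·hr

AUC_0→∞ = Dose_iv / CL
        = 10 / 5.82 = 1.71821 mg/L·hr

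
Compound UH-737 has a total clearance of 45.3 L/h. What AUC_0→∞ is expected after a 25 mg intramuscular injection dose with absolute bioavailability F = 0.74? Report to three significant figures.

AUC = 0.408 mg/L·h

AUC_0→∞ = F × Dose / CL
        = 0.74 × 25 / 45.3 = 0.408389 mg/L·h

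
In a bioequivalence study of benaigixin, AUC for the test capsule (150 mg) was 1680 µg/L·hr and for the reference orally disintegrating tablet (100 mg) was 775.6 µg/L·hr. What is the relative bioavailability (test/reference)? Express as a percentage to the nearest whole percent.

F_rel = 144%

F_rel = (AUC_test/D_test) / (AUC_ref/D_ref)
      = (1680/150) / (775.6/100)
      = 11.2 / 7.756 = 1.4440 = 144.40%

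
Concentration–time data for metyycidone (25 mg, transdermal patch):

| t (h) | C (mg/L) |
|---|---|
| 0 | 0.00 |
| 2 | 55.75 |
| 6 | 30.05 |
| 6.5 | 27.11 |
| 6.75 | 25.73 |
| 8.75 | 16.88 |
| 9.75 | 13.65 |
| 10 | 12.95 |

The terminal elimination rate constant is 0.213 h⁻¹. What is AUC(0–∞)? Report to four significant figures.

AUC = 370.2 mg/L·h

Trapezoidal AUC_0→10:
  [0→2]: (0.00+55.75)/2 × 2 = 55.75
  [2→6]: (55.75+30.05)/2 × 4 = 171.6
  [6→6.5]: (30.05+27.11)/2 × 0.5 = 14.29
  [6.5→6.75]: (27.11+25.73)/2 × 0.25 = 6.605
  [6.75→8.75]: (25.73+16.88)/2 × 2 = 42.61
  [8.75→9.75]: (16.88+13.65)/2 × 1 = 15.265
  [9.75→10]: (13.65+12.95)/2 × 0.25 = 3.325
  Sum = 309.445 mg/L·h
Extrapolated tail: C_last / k_e = 12.95 / 0.213 = 60.798
AUC_0→∞ = 309.445 + 60.798 = 370.243 mg/L·h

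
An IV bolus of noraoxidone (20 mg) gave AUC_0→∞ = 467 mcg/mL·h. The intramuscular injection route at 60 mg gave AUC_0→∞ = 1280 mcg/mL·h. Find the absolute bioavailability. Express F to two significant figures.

F = (AUC_ev / D_ev) / (AUC_iv / D_iv)
  = (1280/60) / (467/20)
  = 21.3333 / 23.35 = 0.9136

F = 0.91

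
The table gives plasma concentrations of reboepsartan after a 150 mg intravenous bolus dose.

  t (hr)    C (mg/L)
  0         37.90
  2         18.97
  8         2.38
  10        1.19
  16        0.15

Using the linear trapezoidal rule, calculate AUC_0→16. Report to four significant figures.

AUC = 128.5 mg/L·hr

Trapezoidal AUC_0→16:
  [0→2]: (37.90+18.97)/2 × 2 = 56.87
  [2→8]: (18.97+2.38)/2 × 6 = 64.05
  [8→10]: (2.38+1.19)/2 × 2 = 3.57
  [10→16]: (1.19+0.15)/2 × 6 = 4.02
  Sum = 128.51 mg/L·hr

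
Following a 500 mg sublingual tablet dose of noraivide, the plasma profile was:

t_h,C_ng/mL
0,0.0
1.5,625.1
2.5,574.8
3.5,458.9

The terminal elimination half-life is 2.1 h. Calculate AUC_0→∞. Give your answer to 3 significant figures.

Trapezoidal AUC_0→3.5:
  [0→1.5]: (0.0+625.1)/2 × 1.5 = 468.825
  [1.5→2.5]: (625.1+574.8)/2 × 1 = 599.95
  [2.5→3.5]: (574.8+458.9)/2 × 1 = 516.85
  Sum = 1585.625 ng/mL·h
k_e = ln2 / t½ = 0.693147 / 2.1 = 0.3301 h^-1
Extrapolated tail: C_last / k_e = 458.9 / 0.3301 = 1390.185
AUC_0→∞ = 1585.625 + 1390.185 = 2975.81 ng/mL·h

AUC = 2980 ng/mL·h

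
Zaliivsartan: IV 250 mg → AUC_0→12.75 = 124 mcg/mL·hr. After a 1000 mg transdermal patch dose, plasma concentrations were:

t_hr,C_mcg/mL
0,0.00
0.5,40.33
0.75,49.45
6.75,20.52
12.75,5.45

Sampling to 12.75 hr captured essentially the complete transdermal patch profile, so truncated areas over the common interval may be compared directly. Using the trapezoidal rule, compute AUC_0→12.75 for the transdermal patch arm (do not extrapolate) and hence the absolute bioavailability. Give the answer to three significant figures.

Trapezoidal AUC_0→12.75 (transdermal patch):
  [0→0.5]: (0.00+40.33)/2 × 0.5 = 10.0825
  [0.5→0.75]: (40.33+49.45)/2 × 0.25 = 11.2225
  [0.75→6.75]: (49.45+20.52)/2 × 6 = 209.91
  [6.75→12.75]: (20.52+5.45)/2 × 6 = 77.91
  Sum = 309.125 mcg/mL·hr
F = (AUC_ev/D_ev)/(AUC_iv/D_iv) = (309.125/1000)/(124/250) = 0.309125/0.496 = 0.6232

F = 0.623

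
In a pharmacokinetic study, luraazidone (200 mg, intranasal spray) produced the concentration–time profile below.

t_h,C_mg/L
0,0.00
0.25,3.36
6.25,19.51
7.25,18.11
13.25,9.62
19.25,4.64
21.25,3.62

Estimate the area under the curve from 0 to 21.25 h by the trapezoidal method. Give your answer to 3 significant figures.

Trapezoidal AUC_0→21.25:
  [0→0.25]: (0.00+3.36)/2 × 0.25 = 0.42
  [0.25→6.25]: (3.36+19.51)/2 × 6 = 68.61
  [6.25→7.25]: (19.51+18.11)/2 × 1 = 18.81
  [7.25→13.25]: (18.11+9.62)/2 × 6 = 83.19
  [13.25→19.25]: (9.62+4.64)/2 × 6 = 42.78
  [19.25→21.25]: (4.64+3.62)/2 × 2 = 8.26
  Sum = 222.07 mg/L·h

AUC = 222 mg/L·h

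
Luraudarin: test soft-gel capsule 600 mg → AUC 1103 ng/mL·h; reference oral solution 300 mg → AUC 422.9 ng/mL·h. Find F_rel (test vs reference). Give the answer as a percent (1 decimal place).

F_rel = (AUC_test/D_test) / (AUC_ref/D_ref)
      = (1103/600) / (422.9/300)
      = 1.83833 / 1.40967 = 1.3041 = 130.41%

F_rel = 130.4%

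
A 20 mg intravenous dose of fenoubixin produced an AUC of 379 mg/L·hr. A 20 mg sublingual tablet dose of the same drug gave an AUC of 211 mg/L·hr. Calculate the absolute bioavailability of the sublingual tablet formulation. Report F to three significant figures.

F = (AUC_ev / D_ev) / (AUC_iv / D_iv)
  = (211/20) / (379/20)
  = 10.55 / 18.95 = 0.5567

F = 0.557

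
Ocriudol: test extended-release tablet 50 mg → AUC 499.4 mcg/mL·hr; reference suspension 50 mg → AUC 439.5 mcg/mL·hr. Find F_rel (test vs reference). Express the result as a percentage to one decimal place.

F_rel = 113.6%

F_rel = (AUC_test/D_test) / (AUC_ref/D_ref)
      = (499.4/50) / (439.5/50)
      = 9.988 / 8.79 = 1.1363 = 113.63%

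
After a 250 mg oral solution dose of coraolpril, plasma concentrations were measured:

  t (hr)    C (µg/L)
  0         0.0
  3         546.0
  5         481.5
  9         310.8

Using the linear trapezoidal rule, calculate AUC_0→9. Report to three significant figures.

Trapezoidal AUC_0→9:
  [0→3]: (0.0+546.0)/2 × 3 = 819.0
  [3→5]: (546.0+481.5)/2 × 2 = 1027.5
  [5→9]: (481.5+310.8)/2 × 4 = 1584.6
  Sum = 3431.1 µg/L·hr

AUC = 3430 µg/L·hr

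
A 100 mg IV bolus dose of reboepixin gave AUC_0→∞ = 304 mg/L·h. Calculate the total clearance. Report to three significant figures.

CL = Dose_iv / AUC_0→∞
   = 100 / 304 = 0.328947 L/h

CL = 0.329 L/h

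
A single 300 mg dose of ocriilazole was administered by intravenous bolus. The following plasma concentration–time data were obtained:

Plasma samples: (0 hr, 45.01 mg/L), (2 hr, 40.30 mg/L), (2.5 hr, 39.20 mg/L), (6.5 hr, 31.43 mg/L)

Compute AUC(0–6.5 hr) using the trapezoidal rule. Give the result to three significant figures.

Trapezoidal AUC_0→6.5:
  [0→2]: (45.01+40.30)/2 × 2 = 85.31
  [2→2.5]: (40.30+39.20)/2 × 0.5 = 19.875
  [2.5→6.5]: (39.20+31.43)/2 × 4 = 141.26
  Sum = 246.445 mg/L·hr

AUC = 246 mg/L·hr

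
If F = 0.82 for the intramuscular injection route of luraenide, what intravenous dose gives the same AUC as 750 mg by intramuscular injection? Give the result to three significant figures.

Systemic exposure from an extravascular dose = F × D_ev, so the equivalent IV dose is F × D_ev.
D_iv = F × D_ev = 0.82 × 750 = 615 mg

D_iv = 615 mg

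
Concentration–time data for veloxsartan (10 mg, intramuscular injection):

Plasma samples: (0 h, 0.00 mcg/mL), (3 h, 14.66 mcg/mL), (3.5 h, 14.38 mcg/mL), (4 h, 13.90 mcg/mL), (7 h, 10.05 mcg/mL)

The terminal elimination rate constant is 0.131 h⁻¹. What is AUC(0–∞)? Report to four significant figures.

Trapezoidal AUC_0→7:
  [0→3]: (0.00+14.66)/2 × 3 = 21.99
  [3→3.5]: (14.66+14.38)/2 × 0.5 = 7.26
  [3.5→4]: (14.38+13.90)/2 × 0.5 = 7.07
  [4→7]: (13.90+10.05)/2 × 3 = 35.925
  Sum = 72.245 mcg/mL·h
Extrapolated tail: C_last / k_e = 10.05 / 0.131 = 76.718
AUC_0→∞ = 72.245 + 76.718 = 148.963 mcg/mL·h

AUC = 149.0 mcg/mL·h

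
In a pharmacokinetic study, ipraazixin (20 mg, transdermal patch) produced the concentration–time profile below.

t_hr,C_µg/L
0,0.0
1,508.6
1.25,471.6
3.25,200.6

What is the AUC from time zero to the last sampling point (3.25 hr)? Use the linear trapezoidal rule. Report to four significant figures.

AUC = 1049 µg/L·hr

Trapezoidal AUC_0→3.25:
  [0→1]: (0.0+508.6)/2 × 1 = 254.3
  [1→1.25]: (508.6+471.6)/2 × 0.25 = 122.525
  [1.25→3.25]: (471.6+200.6)/2 × 2 = 672.2
  Sum = 1049.025 µg/L·hr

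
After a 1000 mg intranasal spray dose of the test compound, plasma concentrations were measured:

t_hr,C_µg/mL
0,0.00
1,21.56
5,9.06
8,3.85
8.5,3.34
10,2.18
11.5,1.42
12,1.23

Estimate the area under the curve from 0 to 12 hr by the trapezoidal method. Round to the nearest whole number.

Trapezoidal AUC_0→12:
  [0→1]: (0.00+21.56)/2 × 1 = 10.78
  [1→5]: (21.56+9.06)/2 × 4 = 61.24
  [5→8]: (9.06+3.85)/2 × 3 = 19.365
  [8→8.5]: (3.85+3.34)/2 × 0.5 = 1.7975
  [8.5→10]: (3.34+2.18)/2 × 1.5 = 4.14
  [10→11.5]: (2.18+1.42)/2 × 1.5 = 2.7
  [11.5→12]: (1.42+1.23)/2 × 0.5 = 0.6625
  Sum = 100.685 µg/mL·hr

AUC = 101 µg/mL·hr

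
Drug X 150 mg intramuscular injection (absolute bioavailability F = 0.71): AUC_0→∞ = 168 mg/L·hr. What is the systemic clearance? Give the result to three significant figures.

CL = F × Dose / AUC_0→∞
   = 0.71 × 150 / 168 = 0.633929 L/hr

CL = 0.634 L/hr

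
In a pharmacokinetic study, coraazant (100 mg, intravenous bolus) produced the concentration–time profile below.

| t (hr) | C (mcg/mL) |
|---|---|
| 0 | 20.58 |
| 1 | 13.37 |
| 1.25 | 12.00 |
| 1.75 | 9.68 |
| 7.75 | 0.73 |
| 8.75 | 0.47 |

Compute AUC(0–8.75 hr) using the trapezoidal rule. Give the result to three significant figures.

AUC = 57.4 mcg/mL·hr

Trapezoidal AUC_0→8.75:
  [0→1]: (20.58+13.37)/2 × 1 = 16.975
  [1→1.25]: (13.37+12.00)/2 × 0.25 = 3.17125
  [1.25→1.75]: (12.00+9.68)/2 × 0.5 = 5.42
  [1.75→7.75]: (9.68+0.73)/2 × 6 = 31.23
  [7.75→8.75]: (0.73+0.47)/2 × 1 = 0.6
  Sum = 57.39625 mcg/mL·hr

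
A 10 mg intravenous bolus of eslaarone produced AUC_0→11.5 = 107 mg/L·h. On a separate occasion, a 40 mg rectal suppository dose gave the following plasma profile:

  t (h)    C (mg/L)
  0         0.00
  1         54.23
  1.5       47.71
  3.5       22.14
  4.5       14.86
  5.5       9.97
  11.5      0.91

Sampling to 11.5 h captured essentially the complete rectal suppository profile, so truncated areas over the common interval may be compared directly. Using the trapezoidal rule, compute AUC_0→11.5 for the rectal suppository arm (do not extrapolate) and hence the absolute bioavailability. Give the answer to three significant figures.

F = 0.435

Trapezoidal AUC_0→11.5 (rectal suppository):
  [0→1]: (0.00+54.23)/2 × 1 = 27.115
  [1→1.5]: (54.23+47.71)/2 × 0.5 = 25.485
  [1.5→3.5]: (47.71+22.14)/2 × 2 = 69.85
  [3.5→4.5]: (22.14+14.86)/2 × 1 = 18.5
  [4.5→5.5]: (14.86+9.97)/2 × 1 = 12.415
  [5.5→11.5]: (9.97+0.91)/2 × 6 = 32.64
  Sum = 186.005 mg/L·h
F = (AUC_ev/D_ev)/(AUC_iv/D_iv) = (186.005/40)/(107/10) = 4.650125/10.7 = 0.4346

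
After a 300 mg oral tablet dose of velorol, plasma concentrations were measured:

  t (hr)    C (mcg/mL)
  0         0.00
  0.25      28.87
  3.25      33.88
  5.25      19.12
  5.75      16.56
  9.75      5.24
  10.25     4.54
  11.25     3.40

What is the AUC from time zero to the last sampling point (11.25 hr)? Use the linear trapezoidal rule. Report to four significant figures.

AUC = 209.7 mcg/mL·hr

Trapezoidal AUC_0→11.25:
  [0→0.25]: (0.00+28.87)/2 × 0.25 = 3.60875
  [0.25→3.25]: (28.87+33.88)/2 × 3 = 94.125
  [3.25→5.25]: (33.88+19.12)/2 × 2 = 53.0
  [5.25→5.75]: (19.12+16.56)/2 × 0.5 = 8.92
  [5.75→9.75]: (16.56+5.24)/2 × 4 = 43.6
  [9.75→10.25]: (5.24+4.54)/2 × 0.5 = 2.445
  [10.25→11.25]: (4.54+3.40)/2 × 1 = 3.97
  Sum = 209.66875 mcg/mL·hr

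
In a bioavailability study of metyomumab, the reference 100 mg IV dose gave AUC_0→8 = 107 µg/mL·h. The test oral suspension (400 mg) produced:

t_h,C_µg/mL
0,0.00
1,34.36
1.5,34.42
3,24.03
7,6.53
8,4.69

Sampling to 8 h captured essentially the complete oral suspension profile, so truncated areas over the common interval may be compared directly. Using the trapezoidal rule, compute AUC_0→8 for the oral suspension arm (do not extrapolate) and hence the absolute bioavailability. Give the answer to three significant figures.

Trapezoidal AUC_0→8 (oral suspension):
  [0→1]: (0.00+34.36)/2 × 1 = 17.18
  [1→1.5]: (34.36+34.42)/2 × 0.5 = 17.195
  [1.5→3]: (34.42+24.03)/2 × 1.5 = 43.8375
  [3→7]: (24.03+6.53)/2 × 4 = 61.12
  [7→8]: (6.53+4.69)/2 × 1 = 5.61
  Sum = 144.9425 µg/mL·h
F = (AUC_ev/D_ev)/(AUC_iv/D_iv) = (144.9425/400)/(107/100) = 0.36235625/1.07 = 0.3387

F = 0.339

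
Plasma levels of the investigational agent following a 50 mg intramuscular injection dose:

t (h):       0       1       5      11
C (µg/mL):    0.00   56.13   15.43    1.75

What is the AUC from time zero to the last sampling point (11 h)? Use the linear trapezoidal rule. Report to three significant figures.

AUC = 223 µg/mL·h

Trapezoidal AUC_0→11:
  [0→1]: (0.00+56.13)/2 × 1 = 28.065
  [1→5]: (56.13+15.43)/2 × 4 = 143.12
  [5→11]: (15.43+1.75)/2 × 6 = 51.54
  Sum = 222.725 µg/mL·h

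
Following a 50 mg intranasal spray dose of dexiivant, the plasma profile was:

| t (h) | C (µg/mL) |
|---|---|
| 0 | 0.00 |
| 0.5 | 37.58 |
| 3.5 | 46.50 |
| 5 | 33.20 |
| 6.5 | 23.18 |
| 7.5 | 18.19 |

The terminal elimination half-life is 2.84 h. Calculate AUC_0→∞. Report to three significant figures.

Trapezoidal AUC_0→7.5:
  [0→0.5]: (0.00+37.58)/2 × 0.5 = 9.395
  [0.5→3.5]: (37.58+46.50)/2 × 3 = 126.12
  [3.5→5]: (46.50+33.20)/2 × 1.5 = 59.775
  [5→6.5]: (33.20+23.18)/2 × 1.5 = 42.285
  [6.5→7.5]: (23.18+18.19)/2 × 1 = 20.685
  Sum = 258.26 µg/mL·h
k_e = ln2 / t½ = 0.693147 / 2.84 = 0.2441 h^-1
Extrapolated tail: C_last / k_e = 18.19 / 0.2441 = 74.519
AUC_0→∞ = 258.26 + 74.519 = 332.779 µg/mL·h

AUC = 333 µg/mL·h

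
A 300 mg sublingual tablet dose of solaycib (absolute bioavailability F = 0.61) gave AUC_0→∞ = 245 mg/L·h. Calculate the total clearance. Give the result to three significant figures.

CL = F × Dose / AUC_0→∞
   = 0.61 × 300 / 245 = 0.746939 L/h

CL = 0.747 L/h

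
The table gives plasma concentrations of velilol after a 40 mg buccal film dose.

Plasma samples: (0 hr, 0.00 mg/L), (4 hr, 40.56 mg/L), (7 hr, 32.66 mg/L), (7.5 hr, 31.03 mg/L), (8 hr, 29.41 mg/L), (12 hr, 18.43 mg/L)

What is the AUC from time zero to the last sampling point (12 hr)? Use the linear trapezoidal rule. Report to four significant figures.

Trapezoidal AUC_0→12:
  [0→4]: (0.00+40.56)/2 × 4 = 81.12
  [4→7]: (40.56+32.66)/2 × 3 = 109.83
  [7→7.5]: (32.66+31.03)/2 × 0.5 = 15.9225
  [7.5→8]: (31.03+29.41)/2 × 0.5 = 15.11
  [8→12]: (29.41+18.43)/2 × 4 = 95.68
  Sum = 317.6625 mg/L·hr

AUC = 317.7 mg/L·hr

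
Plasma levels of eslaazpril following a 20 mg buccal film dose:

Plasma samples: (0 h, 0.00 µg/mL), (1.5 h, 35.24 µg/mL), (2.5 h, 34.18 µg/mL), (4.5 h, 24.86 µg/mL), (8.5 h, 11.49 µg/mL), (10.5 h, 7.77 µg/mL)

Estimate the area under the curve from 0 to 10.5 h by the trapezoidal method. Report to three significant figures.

Trapezoidal AUC_0→10.5:
  [0→1.5]: (0.00+35.24)/2 × 1.5 = 26.43
  [1.5→2.5]: (35.24+34.18)/2 × 1 = 34.71
  [2.5→4.5]: (34.18+24.86)/2 × 2 = 59.04
  [4.5→8.5]: (24.86+11.49)/2 × 4 = 72.7
  [8.5→10.5]: (11.49+7.77)/2 × 2 = 19.26
  Sum = 212.14 µg/mL·h

AUC = 212 µg/mL·h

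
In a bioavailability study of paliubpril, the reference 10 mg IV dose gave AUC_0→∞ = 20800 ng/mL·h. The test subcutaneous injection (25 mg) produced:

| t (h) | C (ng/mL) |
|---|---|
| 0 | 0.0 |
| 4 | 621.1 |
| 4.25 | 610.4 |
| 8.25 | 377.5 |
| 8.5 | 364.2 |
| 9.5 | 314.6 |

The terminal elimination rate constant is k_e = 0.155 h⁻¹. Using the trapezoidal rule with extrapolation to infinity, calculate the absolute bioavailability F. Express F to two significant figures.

Trapezoidal AUC_0→9.5 (subcutaneous injection):
  [0→4]: (0.0+621.1)/2 × 4 = 1242.2
  [4→4.25]: (621.1+610.4)/2 × 0.25 = 153.9375
  [4.25→8.25]: (610.4+377.5)/2 × 4 = 1975.8
  [8.25→8.5]: (377.5+364.2)/2 × 0.25 = 92.7125
  [8.5→9.5]: (364.2+314.6)/2 × 1 = 339.4
  Sum = 3804.05 ng/mL·h
Tail: C_last/k_e = 314.6/0.155 = 2029.677
AUC_0→∞ (subcutaneous injection) = 3804.05 + 2029.677 = 5833.727 ng/mL·h
F = (AUC_ev/D_ev)/(AUC_iv/D_iv) = (5833.727/25)/(20800/10) = 233.34908/2080 = 0.1122

F = 0.11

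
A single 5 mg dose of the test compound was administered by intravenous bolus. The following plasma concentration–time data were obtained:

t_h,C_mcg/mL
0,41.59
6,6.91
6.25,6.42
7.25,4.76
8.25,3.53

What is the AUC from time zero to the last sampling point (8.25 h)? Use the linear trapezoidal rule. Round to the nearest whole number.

Trapezoidal AUC_0→8.25:
  [0→6]: (41.59+6.91)/2 × 6 = 145.5
  [6→6.25]: (6.91+6.42)/2 × 0.25 = 1.66625
  [6.25→7.25]: (6.42+4.76)/2 × 1 = 5.59
  [7.25→8.25]: (4.76+3.53)/2 × 1 = 4.145
  Sum = 156.90125 mcg/mL·h

AUC = 157 mcg/mL·h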